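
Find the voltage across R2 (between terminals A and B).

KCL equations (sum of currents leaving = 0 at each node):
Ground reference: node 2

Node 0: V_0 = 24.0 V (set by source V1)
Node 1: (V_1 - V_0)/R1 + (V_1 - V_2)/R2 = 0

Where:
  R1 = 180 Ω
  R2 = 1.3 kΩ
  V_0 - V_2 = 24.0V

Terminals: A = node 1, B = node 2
R1 and R2 are in series across V1 (node 0 → node 1 → node 2), and the output A–B is taken across R2, so this is a voltage divider.
Series current: I = V1/(R1 + R2) = 24/(180 + 1300) = 24/1480 = 0.01622 A
V_R2 = I × R2 = V1 × R2/(R1 + R2) = 24 × 1300/1480 = 21.08 V

Final answer: 21.08 V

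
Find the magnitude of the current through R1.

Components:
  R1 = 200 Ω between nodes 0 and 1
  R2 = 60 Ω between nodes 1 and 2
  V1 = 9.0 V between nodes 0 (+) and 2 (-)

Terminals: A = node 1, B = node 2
Nodal analysis, taking node 2 as the 0 V reference.
Source V1 fixes V_0 = 9 V.
KCL at each unknown node (sum of currents leaving = 0; resistances in Ω):
  Node 1: (V_1 - 9)/200 + (V_1 - 0)/60 = 0
Collecting terms: 0.02167 × V_1 = 0.045  =>  V_1 = 2.077 V
I_R1 = (V_0 - V_1)/R1 = (9 - 2.077)/200 = 0.03462 A
|I_R1| = 0.03462 A

Final answer: |I_R1| = 0.03462 A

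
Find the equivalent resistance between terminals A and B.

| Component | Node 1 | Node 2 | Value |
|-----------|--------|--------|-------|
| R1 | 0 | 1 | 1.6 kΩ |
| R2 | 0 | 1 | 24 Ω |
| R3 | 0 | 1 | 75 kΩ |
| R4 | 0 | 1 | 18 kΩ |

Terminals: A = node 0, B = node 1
Reduce the network between node 0 (A) and node 1 (B) by series/parallel combination:
  Rp1 = R1 ‖ R2 ‖ R3 ‖ R4 (parallel, all between nodes 0 and 1) = 1/(1/1600 + 1/24 + 1/75000 + 1/18000) = 23.61 Ω
R_eq = 23.61 Ω

Final answer: 23.61 Ω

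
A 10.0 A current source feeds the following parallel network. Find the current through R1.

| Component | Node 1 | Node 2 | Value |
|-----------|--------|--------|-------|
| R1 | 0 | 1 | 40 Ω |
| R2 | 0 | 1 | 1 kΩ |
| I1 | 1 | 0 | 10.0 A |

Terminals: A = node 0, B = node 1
All resistors sit directly between nodes 0 and 1, so they are in parallel and share one voltage V; the full source current 10 A splits among them.
1/R_par = 1/40 + 1/1000 = 0.026 S  =>  R_par = 38.46 Ω
V = I × R_par = 10 × 38.46 = 384.6 V
I_R1 = V/R1 = 384.6/40 = 9.615 A

Final answer: 9.615 A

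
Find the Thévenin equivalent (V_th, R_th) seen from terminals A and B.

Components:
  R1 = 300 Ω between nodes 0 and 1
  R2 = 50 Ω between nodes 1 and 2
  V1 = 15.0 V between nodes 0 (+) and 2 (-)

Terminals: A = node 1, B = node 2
Step 1 — V_th is the open-circuit voltage V_A - V_B (nothing connected across the terminals).
Nodal analysis, taking node 2 as the 0 V reference.
Source V1 fixes V_0 = 15 V.
KCL at each unknown node (sum of currents leaving = 0; resistances in Ω):
  Node 1: (V_1 - 15)/300 + (V_1 - 0)/50 = 0
Collecting terms: 0.02333 × V_1 = 0.05  =>  V_1 = 2.143 V
V_th = V_1 - V_2 = 2.143 - 0 = 2.143 V
Step 2 — R_th: zero the source — replace V1 by a short circuit (node 2 merges into node 0) — and find the resistance seen between A (node 1) and B (node 0).
Reduce the network between node 1 (A) and node 0 (B) by series/parallel combination:
  Rp1 = R1 ‖ R2 (parallel, both between nodes 0 and 1) = 1/(1/300 + 1/50) = 42.86 Ω
R_th = 42.86 Ω

Final answer: V_th = 2.143 V, R_th = 42.86 Ω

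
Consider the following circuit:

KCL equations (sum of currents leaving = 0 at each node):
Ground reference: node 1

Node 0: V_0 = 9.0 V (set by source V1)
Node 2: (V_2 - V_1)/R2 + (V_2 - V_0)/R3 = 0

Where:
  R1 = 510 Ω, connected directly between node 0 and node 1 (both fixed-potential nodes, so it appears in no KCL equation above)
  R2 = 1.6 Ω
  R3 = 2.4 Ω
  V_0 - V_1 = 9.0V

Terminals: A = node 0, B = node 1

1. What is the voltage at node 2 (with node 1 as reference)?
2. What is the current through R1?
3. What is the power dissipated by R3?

Nodal analysis, taking node 1 as the 0 V reference.
Source V1 fixes V_0 = 9 V.
KCL at each unknown node (sum of currents leaving = 0; resistances in Ω):
  Node 2: (V_2 - 0)/1.6 + (V_2 - 9)/2.4 = 0
Collecting terms: 1.042 × V_2 = 3.75  =>  V_2 = 3.6 V
Part 1:
  Read off the nodal solution: V_2 = 3.6 V
Part 2:
  I_R1 = (V_0 - V_1)/R1 = (9 - 0)/510 = 0.01765 A
  Magnitude: I_R1 = 0.01765 A
Part 3:
  I_R3 = (V_0 - V_2)/R3 = (9 - 3.6)/2.4 = 2.25 A
  P_R3 = I_R3² × R3 = (2.25)² × 2.4 = 12.15 W

Final answers:
1. V_2 = 3.6 V
2. I_R1 = 0.01765 A
3. P_R3 = 12.15 W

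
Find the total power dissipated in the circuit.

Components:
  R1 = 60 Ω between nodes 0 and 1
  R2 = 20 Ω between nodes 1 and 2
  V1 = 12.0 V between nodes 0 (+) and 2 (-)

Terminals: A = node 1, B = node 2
Nodal analysis, taking node 2 as the 0 V reference.
Source V1 fixes V_0 = 12 V.
KCL at each unknown node (sum of currents leaving = 0; resistances in Ω):
  Node 1: (V_1 - 12)/60 + (V_1 - 0)/20 = 0
Collecting terms: 0.06667 × V_1 = 0.2  =>  V_1 = 3 V
Power in each resistor, P = (ΔV)²/R:
  P_R1 = (12 - 3)²/60 = 1.35 W
  P_R2 = (3 - 0)²/20 = 0.45 W
P_total = P_R1 + P_R2 = 1.8 W

Final answer: 1.8 W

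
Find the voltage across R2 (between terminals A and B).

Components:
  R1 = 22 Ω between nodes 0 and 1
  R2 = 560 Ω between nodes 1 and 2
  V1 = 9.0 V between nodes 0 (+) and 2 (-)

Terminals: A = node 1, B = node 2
R1 and R2 are in series across V1 (node 0 → node 1 → node 2), and the output A–B is taken across R2, so this is a voltage divider.
Series current: I = V1/(R1 + R2) = 9/(22 + 560) = 9/582 = 0.01546 A
V_R2 = I × R2 = V1 × R2/(R1 + R2) = 9 × 560/582 = 8.66 V

Final answer: 8.66 V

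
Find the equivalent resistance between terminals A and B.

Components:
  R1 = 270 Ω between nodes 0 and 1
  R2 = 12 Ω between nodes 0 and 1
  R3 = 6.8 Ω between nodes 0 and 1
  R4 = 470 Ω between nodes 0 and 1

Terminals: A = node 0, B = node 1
Reduce the network between node 0 (A) and node 1 (B) by series/parallel combination:
  Rp1 = R1 ‖ R2 ‖ R3 ‖ R4 (parallel, all between nodes 0 and 1) = 1/(1/270 + 1/12 + 1/6.8 + 1/470) = 4.233 Ω
R_eq = 4.233 Ω

Final answer: 4.233 Ω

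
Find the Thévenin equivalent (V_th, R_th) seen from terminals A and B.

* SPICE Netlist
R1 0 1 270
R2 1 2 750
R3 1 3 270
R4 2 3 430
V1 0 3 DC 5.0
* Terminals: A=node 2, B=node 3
Step 1 — V_th is the open-circuit voltage V_A - V_B (nothing connected across the terminals).
Nodal analysis, taking node 3 as the 0 V reference.
Source V1 fixes V_0 = 5 V.
KCL at each unknown node (sum of currents leaving = 0; resistances in Ω):
  Node 1: (V_1 - 5)/270 + (V_1 - V_2)/750 + (V_1 - 0)/270 = 0
  Node 2: (V_2 - V_1)/750 + (V_2 - 0)/430 = 0
Collecting terms (coefficients in siemens):
  0.008741·V_1 - 0.001333·V_2 = 0.01852
  0.003659·V_2 - 0.001333·V_1 = 0
Determinant D = (0.008741)(0.003659) - (-0.001333)(-0.001333) = 0.0000302
V_1 = [(0.01852)(0.003659) - (-0.001333)(0)]/D = 2.243 V
V_2 = [(0.008741)(0) - (0.01852)(-0.001333)]/D = 0.8175 V
V_th = V_2 - V_3 = 0.8175 - 0 = 0.8175 V
Step 2 — R_th: zero the source — replace V1 by a short circuit (node 3 merges into node 0) — and find the resistance seen between A (node 2) and B (node 0).
Reduce the network between node 2 (A) and node 0 (B) by series/parallel combination:
  Rp1 = R1 ‖ R3 (parallel, both between nodes 0 and 1) = 1/(1/270 + 1/270) = 135 Ω
  Rs1 = R2 + Rp1 (series, joined only at node 1) = 750 + 135 = 885 Ω
  Rp2 = R4 ‖ Rs1 (parallel, both between nodes 0 and 2) = 1/(1/430 + 1/885) = 289.4 Ω
R_th = 289.4 Ω

Final answer: V_th = 0.8175 V, R_th = 289.4 Ω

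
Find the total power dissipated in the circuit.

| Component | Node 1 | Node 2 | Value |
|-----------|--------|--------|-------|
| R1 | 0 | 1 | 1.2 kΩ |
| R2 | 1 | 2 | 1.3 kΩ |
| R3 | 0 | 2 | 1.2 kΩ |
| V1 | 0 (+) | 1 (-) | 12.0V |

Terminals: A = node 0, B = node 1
Nodal analysis, taking node 1 as the 0 V reference.
Source V1 fixes V_0 = 12 V.
KCL at each unknown node (sum of currents leaving = 0; resistances in Ω):
  Node 2: (V_2 - 0)/1300 + (V_2 - 12)/1200 = 0
Collecting terms: 0.001603 × V_2 = 0.01  =>  V_2 = 6.24 V
Power in each resistor, P = (ΔV)²/R:
  P_R1 = (12 - 0)²/1200 = 0.12 W
  P_R2 = (0 - 6.24)²/1300 = 0.02995 W
  P_R3 = (12 - 6.24)²/1200 = 0.02765 W
P_total = P_R1 + P_R2 + P_R3 = 0.1776 W

Final answer: 0.1776 W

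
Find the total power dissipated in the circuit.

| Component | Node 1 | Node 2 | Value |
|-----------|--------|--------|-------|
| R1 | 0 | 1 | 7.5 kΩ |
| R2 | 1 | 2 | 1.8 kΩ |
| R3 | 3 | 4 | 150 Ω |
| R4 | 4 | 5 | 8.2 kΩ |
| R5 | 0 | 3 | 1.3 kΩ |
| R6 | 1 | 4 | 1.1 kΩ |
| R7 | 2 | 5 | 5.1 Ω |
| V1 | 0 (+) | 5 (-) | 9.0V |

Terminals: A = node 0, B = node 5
Nodal analysis, taking node 5 as the 0 V reference.
Source V1 fixes V_0 = 9 V.
KCL at each unknown node (sum of currents leaving = 0; resistances in Ω):
  Node 1: (V_1 - 9)/7500 + (V_1 - V_2)/1800 + (V_1 - V_4)/1100 = 0
  Node 2: (V_2 - V_1)/1800 + (V_2 - 0)/5.1 = 0
  Node 3: (V_3 - V_4)/150 + (V_3 - 9)/1300 = 0
  Node 4: (V_4 - V_3)/150 + (V_4 - 0)/8200 + (V_4 - V_1)/1100 = 0
Collecting terms (coefficients in siemens):
  0.001598·V_1 - 0.0005556·V_2 - 0.0009091·V_4 = 0.0012
  0.1966·V_2 - 0.0005556·V_1 = 0
  0.007436·V_3 - 0.006667·V_4 = 0.006923
  0.007698·V_4 - 0.0009091·V_1 - 0.006667·V_3 = 0
Solving these 4 simultaneous equations (Gaussian elimination) gives:
  V_1 = 4.013 V, V_2 = 0.01134 V, V_3 = 6.066 V, V_4 = 5.728 V
Power in each resistor, P = (ΔV)²/R:
  P_R1 = (9 - 4.013)²/7500 = 0.003316 W
  P_R2 = (4.013 - 0.01134)²/1800 = 0.008898 W
  P_R3 = (6.066 - 5.728)²/150 = 0.000764 W
  P_R4 = (5.728 - 0)²/8200 = 0.004001 W
  P_R5 = (9 - 6.066)²/1300 = 0.006622 W
  P_R6 = (4.013 - 5.728)²/1100 = 0.002671 W
  P_R7 = (0.01134 - 0)²/5.1 = 0.00002521 W
P_total = P_R1 + P_R2 + P_R3 + P_R4 + P_R5 + P_R6 + P_R7 = 0.0263 W

Final answer: 0.0263 W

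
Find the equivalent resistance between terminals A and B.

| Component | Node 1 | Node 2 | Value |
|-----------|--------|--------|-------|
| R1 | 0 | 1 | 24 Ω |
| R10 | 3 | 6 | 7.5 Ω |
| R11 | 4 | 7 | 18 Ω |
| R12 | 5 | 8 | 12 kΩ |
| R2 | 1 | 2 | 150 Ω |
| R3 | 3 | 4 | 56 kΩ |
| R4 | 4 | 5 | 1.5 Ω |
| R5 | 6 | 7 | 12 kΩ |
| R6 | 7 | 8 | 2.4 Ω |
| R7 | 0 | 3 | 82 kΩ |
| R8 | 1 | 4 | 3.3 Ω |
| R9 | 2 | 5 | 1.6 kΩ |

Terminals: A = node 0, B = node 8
The network is not a plain series/parallel combination. Inject a 1 A test current into terminal A (node 0) and return it from terminal B (node 8); then R_eq = V_A / (1 A).
Nodal analysis, taking node 8 as the 0 V reference.
Current source I_test pushes 1 A into node 0 and draws it out of node 8.
KCL at each unknown node (sum of currents leaving = 0; resistances in Ω):
  Node 0: (V_0 - V_1)/24 + (V_0 - V_3)/82000 - 1 = 0
  Node 1: (V_1 - V_0)/24 + (V_1 - V_2)/150 + (V_1 - V_4)/3.3 = 0
  Node 2: (V_2 - V_1)/150 + (V_2 - V_5)/1600 = 0
  Node 3: (V_3 - V_0)/82000 + (V_3 - V_4)/56000 + (V_3 - V_6)/7.5 = 0
  Node 4: (V_4 - V_1)/3.3 + (V_4 - V_3)/56000 + (V_4 - V_5)/1.5 + (V_4 - V_7)/18 = 0
  Node 5: (V_5 - V_2)/1600 + (V_5 - V_4)/1.5 + (V_5 - 0)/12000 = 0
  Node 6: (V_6 - V_3)/7.5 + (V_6 - V_7)/12000 = 0
  Node 7: (V_7 - V_4)/18 + (V_7 - V_6)/12000 + (V_7 - 0)/2.4 = 0
Collecting terms (coefficients in siemens):
  0.04168·V_0 - 0.04167·V_1 - 0.0000122·V_3 = 1
  0.3514·V_1 - 0.04167·V_0 - 0.006667·V_2 - 0.303·V_4 = 0
  0.007292·V_2 - 0.006667·V_1 - 0.000625·V_5 = 0
  0.1334·V_3 - 0.0000122·V_0 - 0.00001786·V_4 - 0.1333·V_6 = 0
  1.025·V_4 - 0.303·V_1 - 0.00001786·V_3 - 0.6667·V_5 - 0.05556·V_7 = 0
  0.6674·V_5 - 0.000625·V_2 - 0.6667·V_4 = 0
  0.1334·V_6 - 0.1333·V_3 - 0.00008333·V_7 = 0
  0.4723·V_7 - 0.05556·V_4 - 0.00008333·V_6 = 0
Solving these 8 simultaneous equations (Gaussian elimination) gives:
  V_0 = 47.64 V, V_1 = 23.65 V, V_2 = 23.36 V, V_3 = 10.09 V
  V_4 = 20.35 V, V_5 = 20.35 V, V_6 = 10.09 V, V_7 = 2.396 V
R_eq = V_0 / 1 A = 47.64 Ω

Final answer: 47.64 Ω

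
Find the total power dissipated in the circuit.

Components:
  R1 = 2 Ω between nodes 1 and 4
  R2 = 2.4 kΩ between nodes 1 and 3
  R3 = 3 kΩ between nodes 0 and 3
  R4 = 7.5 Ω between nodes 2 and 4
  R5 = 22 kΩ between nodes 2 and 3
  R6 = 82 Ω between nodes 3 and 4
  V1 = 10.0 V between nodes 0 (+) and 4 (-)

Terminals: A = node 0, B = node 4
Nodal analysis, taking node 4 as the 0 V reference.
Source V1 fixes V_0 = 10 V.
KCL at each unknown node (sum of currents leaving = 0; resistances in Ω):
  Node 1: (V_1 - 0)/2 + (V_1 - V_3)/2400 = 0
  Node 2: (V_2 - 0)/7.5 + (V_2 - V_3)/22000 = 0
  Node 3: (V_3 - V_1)/2400 + (V_3 - 10)/3000 + (V_3 - V_2)/22000 + (V_3 - 0)/82 = 0
Collecting terms (coefficients in siemens):
  0.5004·V_1 - 0.0004167·V_3 = 0
  0.1334·V_2 - 0.00004545·V_3 = 0
  0.01299·V_3 - 0.0004167·V_1 - 0.00004545·V_2 = 0.003333
Solving these 3 simultaneous equations (Gaussian elimination) gives:
  V_1 = 0.0002137 V, V_2 = 0.00008745 V, V_3 = 0.2566 V
Power in each resistor, P = (ΔV)²/R:
  P_R1 = (0.0002137 - 0)²/2 = 0.00000002282 W
  P_R2 = (0.0002137 - 0.2566)²/2400 = 0.00002739 W
  P_R3 = (10 - 0.2566)²/3000 = 0.03164 W
  P_R4 = (0.00008745 - 0)²/7.5 = 0.00000000102 W
  P_R5 = (0.00008745 - 0.2566)²/22000 = 0.000002991 W
  P_R6 = (0.2566 - 0)²/82 = 0.000803 W
P_total = P_R1 + P_R2 + P_R3 + P_R4 + P_R5 + P_R6 = 0.03248 W

Final answer: 0.03248 W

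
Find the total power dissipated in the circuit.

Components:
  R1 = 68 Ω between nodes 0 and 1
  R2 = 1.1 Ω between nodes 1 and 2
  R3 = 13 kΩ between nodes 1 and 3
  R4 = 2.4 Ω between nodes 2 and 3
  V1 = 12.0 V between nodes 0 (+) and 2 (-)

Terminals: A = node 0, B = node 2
Nodal analysis, taking node 2 as the 0 V reference.
Source V1 fixes V_0 = 12 V.
KCL at each unknown node (sum of currents leaving = 0; resistances in Ω):
  Node 1: (V_1 - 12)/68 + (V_1 - 0)/1.1 + (V_1 - V_3)/13000 = 0
  Node 3: (V_3 - V_1)/13000 + (V_3 - 0)/2.4 = 0
Collecting terms (coefficients in siemens):
  0.9239·V_1 - 0.00007692·V_3 = 0.1765
  0.4167·V_3 - 0.00007692·V_1 = 0
Determinant D = (0.9239)(0.4167) - (-0.00007692)(-0.00007692) = 0.385
V_1 = [(0.1765)(0.4167) - (-0.00007692)(0)]/D = 0.191 V
V_3 = [(0.9239)(0) - (0.1765)(-0.00007692)]/D = 0.00003526 V
Power in each resistor, P = (ΔV)²/R:
  P_R1 = (12 - 0.191)²/68 = 2.051 W
  P_R2 = (0.191 - 0)²/1.1 = 0.03317 W
  P_R3 = (0.191 - 0.00003526)²/13000 = 0.000002806 W
  P_R4 = (0 - 0.00003526)²/2.4 = 0.0000000005179 W
P_total = P_R1 + P_R2 + P_R3 + P_R4 = 2.084 W

Final answer: 2.084 W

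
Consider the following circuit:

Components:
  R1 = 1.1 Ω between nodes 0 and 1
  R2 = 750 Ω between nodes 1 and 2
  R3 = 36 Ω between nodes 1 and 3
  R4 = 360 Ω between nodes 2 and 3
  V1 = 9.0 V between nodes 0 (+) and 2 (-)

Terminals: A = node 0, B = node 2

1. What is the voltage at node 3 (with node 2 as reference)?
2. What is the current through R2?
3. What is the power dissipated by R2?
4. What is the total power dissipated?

Nodal analysis, taking node 2 as the 0 V reference.
Source V1 fixes V_0 = 9 V.
KCL at each unknown node (sum of currents leaving = 0; resistances in Ω):
  Node 1: (V_1 - 9)/1.1 + (V_1 - 0)/750 + (V_1 - V_3)/36 = 0
  Node 3: (V_3 - V_1)/36 + (V_3 - 0)/360 = 0
Collecting terms (coefficients in siemens):
  0.9382·V_1 - 0.02778·V_3 = 8.182
  0.03056·V_3 - 0.02778·V_1 = 0
Determinant D = (0.9382)(0.03056) - (-0.02778)(-0.02778) = 0.0279
V_1 = [(8.182)(0.03056) - (-0.02778)(0)]/D = 8.962 V
V_3 = [(0.9382)(0) - (8.182)(-0.02778)]/D = 8.147 V
Part 1:
  Read off the nodal solution: V_3 = 8.147 V
Part 2:
  I_R2 = (V_1 - V_2)/R2 = (8.962 - 0)/750 = 0.01195 A
  Magnitude: I_R2 = 0.01195 A
Part 3:
  I_R2 = (V_1 - V_2)/R2 = (8.962 - 0)/750 = 0.01195 A
  P_R2 = I_R2² × R2 = (0.01195)² × 750 = 0.1071 W
Part 4:
  Power in each resistor, P = (ΔV)²/R:
    P_R1 = (9 - 8.962)²/1.1 = 0.001315 W
    P_R2 = (8.962 - 0)²/750 = 0.1071 W
    P_R3 = (8.962 - 8.147)²/36 = 0.01844 W
    P_R4 = (0 - 8.147)²/360 = 0.1844 W
  P_total = P_R1 + P_R2 + P_R3 + P_R4 = 0.3112 W

Final answers:
1. V_3 = 8.147 V
2. I_R2 = 0.01195 A
3. P_R2 = 0.1071 W
4. P_total = 0.3112 W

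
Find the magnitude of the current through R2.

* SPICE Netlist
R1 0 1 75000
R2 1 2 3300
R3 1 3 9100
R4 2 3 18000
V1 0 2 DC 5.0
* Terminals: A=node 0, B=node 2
Nodal analysis, taking node 2 as the 0 V reference.
Source V1 fixes V_0 = 5 V.
KCL at each unknown node (sum of currents leaving = 0; resistances in Ω):
  Node 1: (V_1 - 5)/75000 + (V_1 - 0)/3300 + (V_1 - V_3)/9100 = 0
  Node 3: (V_3 - V_1)/9100 + (V_3 - 0)/18000 = 0
Collecting terms (coefficients in siemens):
  0.0004263·V_1 - 0.0001099·V_3 = 0.00006667
  0.0001654·V_3 - 0.0001099·V_1 = 0
Determinant D = (0.0004263)(0.0001654) - (-0.0001099)(-0.0001099) = 0.00000005845
V_1 = [(0.00006667)(0.0001654) - (-0.0001099)(0)]/D = 0.1887 V
V_3 = [(0.0004263)(0) - (0.00006667)(-0.0001099)]/D = 0.1253 V
I_R2 = (V_1 - V_2)/R2 = (0.1887 - 0)/3300 = 0.00005719 A
|I_R2| = 0.00005719 A

Final answer: |I_R2| = 5.719e-05 A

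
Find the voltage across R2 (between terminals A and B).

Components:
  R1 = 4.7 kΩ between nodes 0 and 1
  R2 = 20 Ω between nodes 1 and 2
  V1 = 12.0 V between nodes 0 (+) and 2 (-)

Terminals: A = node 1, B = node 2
R1 and R2 are in series across V1 (node 0 → node 1 → node 2), and the output A–B is taken across R2, so this is a voltage divider.
Series current: I = V1/(R1 + R2) = 12/(4700 + 20) = 12/4720 = 0.002542 A
V_R2 = I × R2 = V1 × R2/(R1 + R2) = 12 × 20/4720 = 0.05085 V

Final answer: 0.05085 V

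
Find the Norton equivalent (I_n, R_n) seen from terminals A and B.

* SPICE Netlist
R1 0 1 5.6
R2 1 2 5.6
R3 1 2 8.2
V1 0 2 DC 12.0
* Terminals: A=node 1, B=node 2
Find the Thévenin equivalent first; then I_n = V_th/R_th and R_n = R_th.
Step 1 — V_th is the open-circuit voltage V_A - V_B (nothing connected across the terminals).
Nodal analysis, taking node 2 as the 0 V reference.
Source V1 fixes V_0 = 12 V.
KCL at each unknown node (sum of currents leaving = 0; resistances in Ω):
  Node 1: (V_1 - 12)/5.6 + (V_1 - 0)/5.6 + (V_1 - 0)/8.2 = 0
Collecting terms: 0.4791 × V_1 = 2.143  =>  V_1 = 4.473 V
V_th = V_1 - V_2 = 4.473 - 0 = 4.473 V
Step 2 — R_th: zero the source — replace V1 by a short circuit (node 2 merges into node 0) — and find the resistance seen between A (node 1) and B (node 0).
Reduce the network between node 1 (A) and node 0 (B) by series/parallel combination:
  Rp1 = R1 ‖ R2 ‖ R3 (parallel, all between nodes 0 and 1) = 1/(1/5.6 + 1/5.6 + 1/8.2) = 2.087 Ω
R_th = 2.087 Ω
I_n = V_th/R_th = 4.473/2.087 = 2.143 A, and R_n = R_th = 2.087 Ω

Final answer: I_n = 2.143 A, R_n = 2.087 Ω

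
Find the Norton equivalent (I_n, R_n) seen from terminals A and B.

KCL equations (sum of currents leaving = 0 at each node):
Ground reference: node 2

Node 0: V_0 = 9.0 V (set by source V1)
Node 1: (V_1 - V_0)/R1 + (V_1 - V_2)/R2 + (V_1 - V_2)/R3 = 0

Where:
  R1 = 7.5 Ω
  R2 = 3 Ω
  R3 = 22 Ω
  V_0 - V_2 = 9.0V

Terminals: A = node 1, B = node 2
Find the Thévenin equivalent first; then I_n = V_th/R_th and R_n = R_th.
Step 1 — V_th is the open-circuit voltage V_A - V_B (nothing connected across the terminals).
Nodal analysis, taking node 2 as the 0 V reference.
Source V1 fixes V_0 = 9 V.
KCL at each unknown node (sum of currents leaving = 0; resistances in Ω):
  Node 1: (V_1 - 9)/7.5 + (V_1 - 0)/3 + (V_1 - 0)/22 = 0
Collecting terms: 0.5121 × V_1 = 1.2  =>  V_1 = 2.343 V
V_th = V_1 - V_2 = 2.343 - 0 = 2.343 V
Step 2 — R_th: zero the source — replace V1 by a short circuit (node 2 merges into node 0) — and find the resistance seen between A (node 1) and B (node 0).
Reduce the network between node 1 (A) and node 0 (B) by series/parallel combination:
  Rp1 = R1 ‖ R2 ‖ R3 (parallel, all between nodes 0 and 1) = 1/(1/7.5 + 1/3 + 1/22) = 1.953 Ω
R_th = 1.953 Ω
I_n = V_th/R_th = 2.343/1.953 = 1.2 A, and R_n = R_th = 1.953 Ω

Final answer: I_n = 1.2 A, R_n = 1.953 Ω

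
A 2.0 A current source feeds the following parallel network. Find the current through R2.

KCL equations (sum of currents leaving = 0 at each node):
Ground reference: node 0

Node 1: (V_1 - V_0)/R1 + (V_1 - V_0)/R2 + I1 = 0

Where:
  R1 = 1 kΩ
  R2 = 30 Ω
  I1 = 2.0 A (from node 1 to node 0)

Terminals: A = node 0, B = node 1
All resistors sit directly between nodes 0 and 1, so they are in parallel and share one voltage V; the full source current 2 A splits among them.
1/R_par = 1/1000 + 1/30 = 0.03433 S  =>  R_par = 29.13 Ω
V = I × R_par = 2 × 29.13 = 58.25 V
I_R2 = V/R2 = 58.25/30 = 1.942 A

Final answer: 1.942 A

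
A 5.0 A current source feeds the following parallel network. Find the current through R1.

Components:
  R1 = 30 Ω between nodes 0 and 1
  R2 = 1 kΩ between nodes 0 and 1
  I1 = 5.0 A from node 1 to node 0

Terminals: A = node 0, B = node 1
All resistors sit directly between nodes 0 and 1, so they are in parallel and share one voltage V; the full source current 5 A splits among them.
1/R_par = 1/30 + 1/1000 = 0.03433 S  =>  R_par = 29.13 Ω
V = I × R_par = 5 × 29.13 = 145.6 V
I_R1 = V/R1 = 145.6/30 = 4.854 A

Final answer: 4.854 A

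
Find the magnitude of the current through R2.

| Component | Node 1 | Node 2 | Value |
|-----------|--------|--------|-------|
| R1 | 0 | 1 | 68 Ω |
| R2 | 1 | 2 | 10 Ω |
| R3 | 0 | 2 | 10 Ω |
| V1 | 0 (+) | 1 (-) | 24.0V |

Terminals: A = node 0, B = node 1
Nodal analysis, taking node 1 as the 0 V reference.
Source V1 fixes V_0 = 24 V.
KCL at each unknown node (sum of currents leaving = 0; resistances in Ω):
  Node 2: (V_2 - 0)/10 + (V_2 - 24)/10 = 0
Collecting terms: 0.2 × V_2 = 2.4  =>  V_2 = 12 V
I_R2 = (V_1 - V_2)/R2 = (0 - 12)/10 = -1.2 A
|I_R2| = 1.2 A

Final answer: |I_R2| = 1.2 A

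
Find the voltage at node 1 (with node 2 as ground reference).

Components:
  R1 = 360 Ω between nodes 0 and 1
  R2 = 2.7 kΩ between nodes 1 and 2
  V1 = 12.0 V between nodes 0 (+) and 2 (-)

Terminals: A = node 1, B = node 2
Nodal analysis, taking node 2 as the 0 V reference.
Source V1 fixes V_0 = 12 V.
KCL at each unknown node (sum of currents leaving = 0; resistances in Ω):
  Node 1: (V_1 - 12)/360 + (V_1 - 0)/2700 = 0
Collecting terms: 0.003148 × V_1 = 0.03333  =>  V_1 = 10.59 V
The requested potential is V_1 = 10.59 V.

Final answer: V_1 = 10.59 V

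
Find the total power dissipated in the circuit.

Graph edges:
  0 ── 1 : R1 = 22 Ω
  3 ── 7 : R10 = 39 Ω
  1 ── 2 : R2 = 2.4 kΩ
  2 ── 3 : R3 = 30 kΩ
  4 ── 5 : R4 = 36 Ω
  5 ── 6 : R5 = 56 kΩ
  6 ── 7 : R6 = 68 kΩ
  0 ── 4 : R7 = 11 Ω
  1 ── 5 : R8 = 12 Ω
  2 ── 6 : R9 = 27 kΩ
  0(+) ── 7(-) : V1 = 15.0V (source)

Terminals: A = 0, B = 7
Nodal analysis, taking node 7 as the 0 V reference.
Source V1 fixes V_0 = 15 V.
KCL at each unknown node (sum of currents leaving = 0; resistances in Ω):
  Node 1: (V_1 - 15)/22 + (V_1 - V_2)/2400 + (V_1 - V_5)/12 = 0
  Node 2: (V_2 - V_1)/2400 + (V_2 - V_3)/30000 + (V_2 - V_6)/27000 = 0
  Node 3: (V_3 - V_2)/30000 + (V_3 - 0)/39 = 0
  Node 4: (V_4 - V_5)/36 + (V_4 - 15)/11 = 0
  Node 5: (V_5 - V_4)/36 + (V_5 - V_6)/56000 + (V_5 - V_1)/12 = 0
  Node 6: (V_6 - V_5)/56000 + (V_6 - 0)/68000 + (V_6 - V_2)/27000 = 0
Collecting terms (coefficients in siemens):
  0.1292·V_1 - 0.0004167·V_2 - 0.08333·V_5 = 0.6818
  0.000487·V_2 - 0.0004167·V_1 - 0.00003333·V_3 - 0.00003704·V_6 = 0
  0.02567·V_3 - 0.00003333·V_2 = 0
  0.1187·V_4 - 0.02778·V_5 = 1.364
  0.1111·V_5 - 0.08333·V_1 - 0.02778·V_4 - 0.00001786·V_6 = 0
  0.0000696·V_6 - 0.00003704·V_2 - 0.00001786·V_5 = 0
Solving these 6 simultaneous equations (Gaussian elimination) gives:
  V_1 = 14.99 V, V_2 = 13.67 V, V_3 = 0.01775 V, V_4 = 15 V
  V_5 = 14.99 V, V_6 = 11.12 V
Power in each resistor, P = (ΔV)²/R:
  P_R1 = (15 - 14.99)²/22 = 0.000004267 W
  P_R2 = (14.99 - 13.67)²/2400 = 0.0007248 W
  P_R3 = (13.67 - 0.01775)²/30000 = 0.006214 W
  P_R4 = (15 - 14.99)²/36 = 0.000001144 W
  P_R5 = (14.99 - 11.12)²/56000 = 0.0002675 W
  P_R6 = (11.12 - 0)²/68000 = 0.001819 W
  P_R7 = (15 - 15)²/11 = 0.0000003496 W
  P_R8 = (14.99 - 14.99)²/12 = 0.000000143 W
  P_R9 = (13.67 - 11.12)²/27000 = 0.0002408 W
  P_R10 = (0.01775 - 0)²/39 = 0.000008078 W
P_total = P_R1 + P_R2 + P_R3 + P_R4 + P_R5 + P_R6 + P_R7 + P_R8 + P_R9 + P_R10 = 0.00928 W

Final answer: 0.00928 W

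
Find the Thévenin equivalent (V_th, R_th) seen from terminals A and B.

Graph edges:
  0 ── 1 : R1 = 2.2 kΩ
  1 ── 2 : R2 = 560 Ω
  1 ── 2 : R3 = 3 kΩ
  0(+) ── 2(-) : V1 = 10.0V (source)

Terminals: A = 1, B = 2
Step 1 — V_th is the open-circuit voltage V_A - V_B (nothing connected across the terminals).
Nodal analysis, taking node 2 as the 0 V reference.
Source V1 fixes V_0 = 10 V.
KCL at each unknown node (sum of currents leaving = 0; resistances in Ω):
  Node 1: (V_1 - 10)/2200 + (V_1 - 0)/560 + (V_1 - 0)/3000 = 0
Collecting terms: 0.002574 × V_1 = 0.004545  =>  V_1 = 1.766 V
V_th = V_1 - V_2 = 1.766 - 0 = 1.766 V
Step 2 — R_th: zero the source — replace V1 by a short circuit (node 2 merges into node 0) — and find the resistance seen between A (node 1) and B (node 0).
Reduce the network between node 1 (A) and node 0 (B) by series/parallel combination:
  Rp1 = R1 ‖ R2 ‖ R3 (parallel, all between nodes 0 and 1) = 1/(1/2200 + 1/560 + 1/3000) = 388.6 Ω
R_th = 388.6 Ω

Final answer: V_th = 1.766 V, R_th = 388.6 Ω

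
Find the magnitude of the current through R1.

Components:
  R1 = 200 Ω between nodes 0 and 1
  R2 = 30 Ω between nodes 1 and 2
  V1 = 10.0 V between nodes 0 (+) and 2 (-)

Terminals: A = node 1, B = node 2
Nodal analysis, taking node 2 as the 0 V reference.
Source V1 fixes V_0 = 10 V.
KCL at each unknown node (sum of currents leaving = 0; resistances in Ω):
  Node 1: (V_1 - 10)/200 + (V_1 - 0)/30 = 0
Collecting terms: 0.03833 × V_1 = 0.05  =>  V_1 = 1.304 V
I_R1 = (V_0 - V_1)/R1 = (10 - 1.304)/200 = 0.04348 A
|I_R1| = 0.04348 A

Final answer: |I_R1| = 0.04348 A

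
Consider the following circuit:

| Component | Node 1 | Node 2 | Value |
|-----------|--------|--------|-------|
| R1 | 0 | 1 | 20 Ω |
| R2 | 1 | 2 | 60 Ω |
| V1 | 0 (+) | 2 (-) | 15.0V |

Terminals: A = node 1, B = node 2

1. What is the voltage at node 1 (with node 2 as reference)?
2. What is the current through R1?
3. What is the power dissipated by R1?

Nodal analysis, taking node 2 as the 0 V reference.
Source V1 fixes V_0 = 15 V.
KCL at each unknown node (sum of currents leaving = 0; resistances in Ω):
  Node 1: (V_1 - 15)/20 + (V_1 - 0)/60 = 0
Collecting terms: 0.06667 × V_1 = 0.75  =>  V_1 = 11.25 V
Part 1:
  Read off the nodal solution: V_1 = 11.25 V
Part 2:
  I_R1 = (V_0 - V_1)/R1 = (15 - 11.25)/20 = 0.1875 A
  Magnitude: I_R1 = 0.1875 A
Part 3:
  I_R1 = (V_0 - V_1)/R1 = (15 - 11.25)/20 = 0.1875 A
  P_R1 = I_R1² × R1 = (0.1875)² × 20 = 0.7031 W

Final answers:
1. V_1 = 11.25 V
2. I_R1 = 0.1875 A
3. P_R1 = 0.7031 W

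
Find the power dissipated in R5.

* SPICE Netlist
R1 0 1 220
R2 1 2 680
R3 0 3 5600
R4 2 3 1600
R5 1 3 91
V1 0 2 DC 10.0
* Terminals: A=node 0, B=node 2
Nodal analysis, taking node 2 as the 0 V reference.
Source V1 fixes V_0 = 10 V.
KCL at each unknown node (sum of currents leaving = 0; resistances in Ω):
  Node 1: (V_1 - 10)/220 + (V_1 - 0)/680 + (V_1 - V_3)/91 = 0
  Node 3: (V_3 - 10)/5600 + (V_3 - 0)/1600 + (V_3 - V_1)/91 = 0
Collecting terms (coefficients in siemens):
  0.01701·V_1 - 0.01099·V_3 = 0.04545
  0.01179·V_3 - 0.01099·V_1 = 0.001786
Determinant D = (0.01701)(0.01179) - (-0.01099)(-0.01099) = 0.00007978
V_1 = [(0.04545)(0.01179) - (-0.01099)(0.001786)]/D = 6.965 V
V_3 = [(0.01701)(0.001786) - (0.04545)(-0.01099)]/D = 6.642 V
I_R5 = (V_1 - V_3)/R5 = (6.965 - 6.642)/91 = 0.003552 A
P_R5 = I_R5² × R5 = (0.003552)² × 91 = 0.001148 W

Final answer: 0.001148 W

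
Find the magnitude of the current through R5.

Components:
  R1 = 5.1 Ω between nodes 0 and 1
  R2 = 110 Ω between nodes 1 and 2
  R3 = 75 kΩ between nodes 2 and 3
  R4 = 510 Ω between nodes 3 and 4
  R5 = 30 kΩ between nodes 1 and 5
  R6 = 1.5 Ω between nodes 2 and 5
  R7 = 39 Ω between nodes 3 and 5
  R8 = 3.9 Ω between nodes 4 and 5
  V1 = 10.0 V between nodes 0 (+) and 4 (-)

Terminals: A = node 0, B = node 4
Nodal analysis, taking node 4 as the 0 V reference.
Source V1 fixes V_0 = 10 V.
KCL at each unknown node (sum of currents leaving = 0; resistances in Ω):
  Node 1: (V_1 - 10)/5.1 + (V_1 - V_2)/110 + (V_1 - V_5)/30000 = 0
  Node 2: (V_2 - V_1)/110 + (V_2 - V_3)/75000 + (V_2 - V_5)/1.5 = 0
  Node 3: (V_3 - V_2)/75000 + (V_3 - 0)/510 + (V_3 - V_5)/39 = 0
  Node 5: (V_5 - V_1)/30000 + (V_5 - V_2)/1.5 + (V_5 - V_3)/39 + (V_5 - 0)/3.9 = 0
Collecting terms (coefficients in siemens):
  0.2052·V_1 - 0.009091·V_2 - 0.00003333·V_5 = 1.961
  0.6758·V_2 - 0.009091·V_1 - 0.00001333·V_3 - 0.6667·V_5 = 0
  0.02762·V_3 - 0.00001333·V_2 - 0.02564·V_5 = 0
  0.9488·V_5 - 0.00003333·V_1 - 0.6667·V_2 - 0.02564·V_3 = 0
Solving these 4 simultaneous equations (Gaussian elimination) gives:
  V_1 = 9.575 V, V_2 = 0.447 V, V_3 = 0.2997 V, V_5 = 0.3225 V
I_R5 = (V_1 - V_5)/R5 = (9.575 - 0.3225)/30000 = 0.0003084 A
|I_R5| = 0.0003084 A

Final answer: |I_R5| = 0.0003084 A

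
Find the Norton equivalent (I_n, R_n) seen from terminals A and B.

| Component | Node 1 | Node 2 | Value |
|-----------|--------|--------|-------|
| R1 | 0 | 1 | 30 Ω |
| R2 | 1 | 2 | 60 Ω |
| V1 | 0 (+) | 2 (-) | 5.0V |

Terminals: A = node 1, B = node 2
Find the Thévenin equivalent first; then I_n = V_th/R_th and R_n = R_th.
Step 1 — V_th is the open-circuit voltage V_A - V_B (nothing connected across the terminals).
Nodal analysis, taking node 2 as the 0 V reference.
Source V1 fixes V_0 = 5 V.
KCL at each unknown node (sum of currents leaving = 0; resistances in Ω):
  Node 1: (V_1 - 5)/30 + (V_1 - 0)/60 = 0
Collecting terms: 0.05 × V_1 = 0.1667  =>  V_1 = 3.333 V
V_th = V_1 - V_2 = 3.333 - 0 = 3.333 V
Step 2 — R_th: zero the source — replace V1 by a short circuit (node 2 merges into node 0) — and find the resistance seen between A (node 1) and B (node 0).
Reduce the network between node 1 (A) and node 0 (B) by series/parallel combination:
  Rp1 = R1 ‖ R2 (parallel, both between nodes 0 and 1) = 1/(1/30 + 1/60) = 20 Ω
R_th = 20 Ω
I_n = V_th/R_th = 3.333/20 = 0.1667 A, and R_n = R_th = 20 Ω

Final answer: I_n = 0.1667 A, R_n = 20 Ω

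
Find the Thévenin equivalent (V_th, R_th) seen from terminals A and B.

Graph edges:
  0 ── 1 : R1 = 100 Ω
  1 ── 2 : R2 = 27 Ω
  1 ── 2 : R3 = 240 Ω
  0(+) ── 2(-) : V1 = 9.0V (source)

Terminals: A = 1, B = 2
Step 1 — V_th is the open-circuit voltage V_A - V_B (nothing connected across the terminals).
Nodal analysis, taking node 2 as the 0 V reference.
Source V1 fixes V_0 = 9 V.
KCL at each unknown node (sum of currents leaving = 0; resistances in Ω):
  Node 1: (V_1 - 9)/100 + (V_1 - 0)/27 + (V_1 - 0)/240 = 0
Collecting terms: 0.0512 × V_1 = 0.09  =>  V_1 = 1.758 V
V_th = V_1 - V_2 = 1.758 - 0 = 1.758 V
Step 2 — R_th: zero the source — replace V1 by a short circuit (node 2 merges into node 0) — and find the resistance seen between A (node 1) and B (node 0).
Reduce the network between node 1 (A) and node 0 (B) by series/parallel combination:
  Rp1 = R1 ‖ R2 ‖ R3 (parallel, all between nodes 0 and 1) = 1/(1/100 + 1/27 + 1/240) = 19.53 Ω
R_th = 19.53 Ω

Final answer: V_th = 1.758 V, R_th = 19.53 Ω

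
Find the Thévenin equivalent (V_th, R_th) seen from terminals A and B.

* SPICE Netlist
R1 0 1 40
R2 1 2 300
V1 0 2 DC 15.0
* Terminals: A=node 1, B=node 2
Step 1 — V_th is the open-circuit voltage V_A - V_B (nothing connected across the terminals).
Nodal analysis, taking node 2 as the 0 V reference.
Source V1 fixes V_0 = 15 V.
KCL at each unknown node (sum of currents leaving = 0; resistances in Ω):
  Node 1: (V_1 - 15)/40 + (V_1 - 0)/300 = 0
Collecting terms: 0.02833 × V_1 = 0.375  =>  V_1 = 13.24 V
V_th = V_1 - V_2 = 13.24 - 0 = 13.24 V
Step 2 — R_th: zero the source — replace V1 by a short circuit (node 2 merges into node 0) — and find the resistance seen between A (node 1) and B (node 0).
Reduce the network between node 1 (A) and node 0 (B) by series/parallel combination:
  Rp1 = R1 ‖ R2 (parallel, both between nodes 0 and 1) = 1/(1/40 + 1/300) = 35.29 Ω
R_th = 35.29 Ω

Final answer: V_th = 13.24 V, R_th = 35.29 Ω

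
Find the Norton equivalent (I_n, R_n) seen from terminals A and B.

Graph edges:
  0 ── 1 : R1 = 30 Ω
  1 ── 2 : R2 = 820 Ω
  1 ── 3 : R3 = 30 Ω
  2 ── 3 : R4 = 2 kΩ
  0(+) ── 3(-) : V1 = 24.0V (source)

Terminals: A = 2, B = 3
Find the Thévenin equivalent first; then I_n = V_th/R_th and R_n = R_th.
Step 1 — V_th is the open-circuit voltage V_A - V_B (nothing connected across the terminals).
Nodal analysis, taking node 3 as the 0 V reference.
Source V1 fixes V_0 = 24 V.
KCL at each unknown node (sum of currents leaving = 0; resistances in Ω):
  Node 1: (V_1 - 24)/30 + (V_1 - V_2)/820 + (V_1 - 0)/30 = 0
  Node 2: (V_2 - V_1)/820 + (V_2 - 0)/2000 = 0
Collecting terms (coefficients in siemens):
  0.06789·V_1 - 0.00122·V_2 = 0.8
  0.00172·V_2 - 0.00122·V_1 = 0
Determinant D = (0.06789)(0.00172) - (-0.00122)(-0.00122) = 0.0001152
V_1 = [(0.8)(0.00172) - (-0.00122)(0)]/D = 11.94 V
V_2 = [(0.06789)(0) - (0.8)(-0.00122)]/D = 8.466 V
V_th = V_2 - V_3 = 8.466 - 0 = 8.466 V
Step 2 — R_th: zero the source — replace V1 by a short circuit (node 3 merges into node 0) — and find the resistance seen between A (node 2) and B (node 0).
Reduce the network between node 2 (A) and node 0 (B) by series/parallel combination:
  Rp1 = R1 ‖ R3 (parallel, both between nodes 0 and 1) = 1/(1/30 + 1/30) = 15 Ω
  Rs1 = R2 + Rp1 (series, joined only at node 1) = 820 + 15 = 835 Ω
  Rp2 = R4 ‖ Rs1 (parallel, both between nodes 0 and 2) = 1/(1/2000 + 1/835) = 589.1 Ω
R_th = 589.1 Ω
I_n = V_th/R_th = 8.466/589.1 = 0.01437 A, and R_n = R_th = 589.1 Ω

Final answer: I_n = 0.01437 A, R_n = 589.1 Ω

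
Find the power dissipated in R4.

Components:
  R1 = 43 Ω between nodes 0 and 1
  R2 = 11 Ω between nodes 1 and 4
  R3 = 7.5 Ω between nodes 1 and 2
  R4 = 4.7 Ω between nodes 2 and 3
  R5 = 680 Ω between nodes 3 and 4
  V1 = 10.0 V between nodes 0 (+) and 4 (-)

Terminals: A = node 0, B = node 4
Nodal analysis, taking node 4 as the 0 V reference.
Source V1 fixes V_0 = 10 V.
KCL at each unknown node (sum of currents leaving = 0; resistances in Ω):
  Node 1: (V_1 - 10)/43 + (V_1 - 0)/11 + (V_1 - V_2)/7.5 = 0
  Node 2: (V_2 - V_1)/7.5 + (V_2 - V_3)/4.7 = 0
  Node 3: (V_3 - V_2)/4.7 + (V_3 - 0)/680 = 0
Collecting terms (coefficients in siemens):
  0.2475·V_1 - 0.1333·V_2 = 0.2326
  0.3461·V_2 - 0.1333·V_1 - 0.2128·V_3 = 0
  0.2142·V_3 - 0.2128·V_2 = 0
Solving these 3 simultaneous equations (Gaussian elimination) gives:
  V_1 = 2.012 V, V_2 = 1.99 V, V_3 = 1.976 V
I_R4 = (V_2 - V_3)/R4 = (1.99 - 1.976)/4.7 = 0.002906 A
P_R4 = I_R4² × R4 = (0.002906)² × 4.7 = 0.00003969 W

Final answer: 3.969e-05 W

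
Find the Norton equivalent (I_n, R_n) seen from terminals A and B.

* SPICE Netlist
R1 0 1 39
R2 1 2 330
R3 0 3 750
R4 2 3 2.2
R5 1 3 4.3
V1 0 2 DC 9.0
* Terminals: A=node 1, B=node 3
Find the Thévenin equivalent first; then I_n = V_th/R_th and R_n = R_th.
Step 1 — V_th is the open-circuit voltage V_A - V_B (nothing connected across the terminals).
Nodal analysis, taking node 2 as the 0 V reference.
Source V1 fixes V_0 = 9 V.
KCL at each unknown node (sum of currents leaving = 0; resistances in Ω):
  Node 1: (V_1 - 9)/39 + (V_1 - 0)/330 + (V_1 - V_3)/4.3 = 0
  Node 3: (V_3 - 9)/750 + (V_3 - 0)/2.2 + (V_3 - V_1)/4.3 = 0
Collecting terms (coefficients in siemens):
  0.2612·V_1 - 0.2326·V_3 = 0.2308
  0.6884·V_3 - 0.2326·V_1 = 0.012
Determinant D = (0.2612)(0.6884) - (-0.2326)(-0.2326) = 0.1258
V_1 = [(0.2308)(0.6884) - (-0.2326)(0.012)]/D = 1.286 V
V_3 = [(0.2612)(0.012) - (0.2308)(-0.2326)]/D = 0.4517 V
V_th = V_1 - V_3 = 1.286 - 0.4517 = 0.8338 V
Step 2 — R_th: zero the source — replace V1 by a short circuit (node 2 merges into node 0) — and find the resistance seen between A (node 1) and B (node 3).
Reduce the network between node 1 (A) and node 3 (B) by series/parallel combination:
  Rp1 = R1 ‖ R2 (parallel, both between nodes 0 and 1) = 1/(1/39 + 1/330) = 34.88 Ω
  Rp2 = R3 ‖ R4 (parallel, both between nodes 0 and 3) = 1/(1/750 + 1/2.2) = 2.194 Ω
  Rs1 = Rp1 + Rp2 (series, joined only at node 0) = 34.88 + 2.194 = 37.07 Ω
  Rp3 = R5 ‖ Rs1 (parallel, both between nodes 1 and 3) = 1/(1/4.3 + 1/37.07) = 3.853 Ω
R_th = 3.853 Ω
I_n = V_th/R_th = 0.8338/3.853 = 0.2164 A, and R_n = R_th = 3.853 Ω

Final answer: I_n = 0.2164 A, R_n = 3.853 Ω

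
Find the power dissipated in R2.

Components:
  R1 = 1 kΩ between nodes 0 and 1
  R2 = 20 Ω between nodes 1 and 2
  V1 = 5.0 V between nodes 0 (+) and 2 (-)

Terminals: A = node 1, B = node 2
Nodal analysis, taking node 2 as the 0 V reference.
Source V1 fixes V_0 = 5 V.
KCL at each unknown node (sum of currents leaving = 0; resistances in Ω):
  Node 1: (V_1 - 5)/1000 + (V_1 - 0)/20 = 0
Collecting terms: 0.051 × V_1 = 0.005  =>  V_1 = 0.09804 V
I_R2 = (V_1 - V_2)/R2 = (0.09804 - 0)/20 = 0.004902 A
P_R2 = I_R2² × R2 = (0.004902)² × 20 = 0.0004806 W

Final answer: 0.0004806 W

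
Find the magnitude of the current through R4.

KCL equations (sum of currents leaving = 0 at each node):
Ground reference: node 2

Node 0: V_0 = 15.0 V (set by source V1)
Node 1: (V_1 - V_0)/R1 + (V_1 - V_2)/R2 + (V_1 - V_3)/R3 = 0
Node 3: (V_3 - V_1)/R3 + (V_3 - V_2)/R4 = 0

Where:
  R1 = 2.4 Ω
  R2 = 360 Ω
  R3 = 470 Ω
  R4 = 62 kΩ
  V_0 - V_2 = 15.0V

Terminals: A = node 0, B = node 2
Nodal analysis, taking node 2 as the 0 V reference.
Source V1 fixes V_0 = 15 V.
KCL at each unknown node (sum of currents leaving = 0; resistances in Ω):
  Node 1: (V_1 - 15)/2.4 + (V_1 - 0)/360 + (V_1 - V_3)/470 = 0
  Node 3: (V_3 - V_1)/470 + (V_3 - 0)/62000 = 0
Collecting terms (coefficients in siemens):
  0.4216·V_1 - 0.002128·V_3 = 6.25
  0.002144·V_3 - 0.002128·V_1 = 0
Determinant D = (0.4216)(0.002144) - (-0.002128)(-0.002128) = 0.0008992
V_1 = [(6.25)(0.002144) - (-0.002128)(0)]/D = 14.9 V
V_3 = [(0.4216)(0) - (6.25)(-0.002128)]/D = 14.79 V
I_R4 = (V_2 - V_3)/R4 = (0 - 14.79)/62000 = -0.0002385 A
|I_R4| = 0.0002385 A

Final answer: |I_R4| = 0.0002385 A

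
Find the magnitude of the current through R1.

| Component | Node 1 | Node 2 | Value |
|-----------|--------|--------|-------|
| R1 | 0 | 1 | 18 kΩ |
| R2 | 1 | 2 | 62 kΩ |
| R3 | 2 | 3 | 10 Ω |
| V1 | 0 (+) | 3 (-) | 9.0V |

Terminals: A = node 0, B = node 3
Nodal analysis, taking node 3 as the 0 V reference.
Source V1 fixes V_0 = 9 V.
KCL at each unknown node (sum of currents leaving = 0; resistances in Ω):
  Node 1: (V_1 - 9)/18000 + (V_1 - V_2)/62000 = 0
  Node 2: (V_2 - V_1)/62000 + (V_2 - 0)/10 = 0
Collecting terms (coefficients in siemens):
  0.00007168·V_1 - 0.00001613·V_2 = 0.0005
  0.1·V_2 - 0.00001613·V_1 = 0
Determinant D = (0.00007168)(0.1) - (-0.00001613)(-0.00001613) = 0.000007169
V_1 = [(0.0005)(0.1) - (-0.00001613)(0)]/D = 6.975 V
V_2 = [(0.00007168)(0) - (0.0005)(-0.00001613)]/D = 0.001125 V
I_R1 = (V_0 - V_1)/R1 = (9 - 6.975)/18000 = 0.0001125 A
|I_R1| = 0.0001125 A

Final answer: |I_R1| = 0.0001125 A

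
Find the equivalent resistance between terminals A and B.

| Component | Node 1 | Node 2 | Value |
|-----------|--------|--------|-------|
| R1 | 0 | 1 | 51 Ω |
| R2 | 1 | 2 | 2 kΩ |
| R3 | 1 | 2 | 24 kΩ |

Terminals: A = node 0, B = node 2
Reduce the network between node 0 (A) and node 2 (B) by series/parallel combination:
  Rp1 = R2 ‖ R3 (parallel, both between nodes 1 and 2) = 1/(1/2000 + 1/24000) = 1846 Ω
  Rs1 = R1 + Rp1 (series, joined only at node 1) = 51 + 1846 = 1897 Ω
R_eq = 1.897 kΩ

Final answer: 1.897 kΩ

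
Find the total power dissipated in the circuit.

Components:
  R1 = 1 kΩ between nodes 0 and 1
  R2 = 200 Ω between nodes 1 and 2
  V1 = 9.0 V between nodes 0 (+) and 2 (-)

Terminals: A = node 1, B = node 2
Nodal analysis, taking node 2 as the 0 V reference.
Source V1 fixes V_0 = 9 V.
KCL at each unknown node (sum of currents leaving = 0; resistances in Ω):
  Node 1: (V_1 - 9)/1000 + (V_1 - 0)/200 = 0
Collecting terms: 0.006 × V_1 = 0.009  =>  V_1 = 1.5 V
Power in each resistor, P = (ΔV)²/R:
  P_R1 = (9 - 1.5)²/1000 = 0.05625 W
  P_R2 = (1.5 - 0)²/200 = 0.01125 W
P_total = P_R1 + P_R2 = 0.0675 W

Final answer: 0.0675 W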